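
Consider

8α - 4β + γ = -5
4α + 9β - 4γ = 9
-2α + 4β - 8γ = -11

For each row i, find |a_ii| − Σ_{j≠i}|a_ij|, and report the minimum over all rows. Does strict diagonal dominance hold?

1

row 1: |8| − (4+1) = 3
row 2: |9| − (4+4) = 1
row 3: |-8| − (2+4) = 2
minimum over rows = 1 → strictly diagonally dominant (convergence guaranteed)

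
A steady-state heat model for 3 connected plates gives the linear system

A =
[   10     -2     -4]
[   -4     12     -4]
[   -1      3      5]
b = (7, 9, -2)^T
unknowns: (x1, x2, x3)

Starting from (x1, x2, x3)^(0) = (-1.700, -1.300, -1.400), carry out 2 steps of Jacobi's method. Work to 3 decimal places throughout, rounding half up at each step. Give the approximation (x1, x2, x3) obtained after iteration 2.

Iteration 1:
  x1 = (7 - (-2)·-1.300 - (-4)·-1.400) / (10) = -0.120
  x2 = (9 - (-4)·-1.700 - (-4)·-1.400) / (12) = -0.283
  x3 = (-2 - (-1)·-1.700 - (3)·-1.300) / (5) = 0.040
Iteration 2:
  x1 = (7 - (-2)·-0.283 - (-4)·0.040) / (10) = 0.659
  x2 = (9 - (-4)·-0.120 - (-4)·0.040) / (12) = 0.723
  x3 = (-2 - (-1)·-0.120 - (3)·-0.283) / (5) = -0.254

(0.659, 0.723, -0.254)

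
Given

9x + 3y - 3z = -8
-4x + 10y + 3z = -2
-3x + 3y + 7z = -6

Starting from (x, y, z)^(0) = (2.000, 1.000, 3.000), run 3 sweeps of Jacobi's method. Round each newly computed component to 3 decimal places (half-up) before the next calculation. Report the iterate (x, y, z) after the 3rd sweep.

(-1.110, -0.326, -1.188)

Iteration 1:
  x = (-8 - (3)·1.000 - (-3)·3.000) / (9) = -0.222
  y = (-2 - (-4)·2.000 - (3)·3.000) / (10) = -0.300
  z = (-6 - (-3)·2.000 - (3)·1.000) / (7) = -0.429
Iteration 2:
  x = (-8 - (3)·-0.300 - (-3)·-0.429) / (9) = -0.932
  y = (-2 - (-4)·-0.222 - (3)·-0.429) / (10) = -0.160
  z = (-6 - (-3)·-0.222 - (3)·-0.300) / (7) = -0.824
Iteration 3:
  x = (-8 - (3)·-0.160 - (-3)·-0.824) / (9) = -1.110
  y = (-2 - (-4)·-0.932 - (3)·-0.824) / (10) = -0.326
  z = (-6 - (-3)·-0.932 - (3)·-0.160) / (7) = -1.188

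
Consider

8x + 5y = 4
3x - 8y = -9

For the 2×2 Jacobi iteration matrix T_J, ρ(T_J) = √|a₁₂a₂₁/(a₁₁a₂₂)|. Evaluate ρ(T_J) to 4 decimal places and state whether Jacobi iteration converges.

a₁₂a₂₁/(a₁₁a₂₂) = (5)·(3) / ((8)·(-8)) = -0.234375
ρ = √|-0.234375| = √0.234375 = 0.4841
ρ < 1, so Jacobi converges

0.4841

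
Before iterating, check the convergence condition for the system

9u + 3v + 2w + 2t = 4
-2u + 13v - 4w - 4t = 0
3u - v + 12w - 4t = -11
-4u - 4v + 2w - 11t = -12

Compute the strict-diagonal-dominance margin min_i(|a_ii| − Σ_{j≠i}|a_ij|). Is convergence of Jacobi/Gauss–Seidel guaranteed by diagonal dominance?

row 1: |9| − (3+2+2) = 2
row 2: |13| − (2+4+4) = 3
row 3: |12| − (3+1+4) = 4
row 4: |-11| − (4+4+2) = 1
minimum over rows = 1 → strictly diagonally dominant (convergence guaranteed)

1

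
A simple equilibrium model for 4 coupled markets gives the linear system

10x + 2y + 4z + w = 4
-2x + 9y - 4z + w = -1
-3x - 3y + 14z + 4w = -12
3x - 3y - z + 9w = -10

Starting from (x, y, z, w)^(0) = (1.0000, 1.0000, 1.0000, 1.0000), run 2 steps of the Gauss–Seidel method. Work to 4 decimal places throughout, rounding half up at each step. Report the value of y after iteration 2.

Iteration 1:
  x = (4 - (2)·1.0000 - (4)·1.0000 - (1)·1.0000) / (10) = -0.3000
  y = (-1 - (-2)·-0.3000 - (-4)·1.0000 - (1)·1.0000) / (9) = 0.1556
  z = (-12 - (-3)·-0.3000 - (-3)·0.1556 - (4)·1.0000) / (14) = -1.1738
  w = (-10 - (3)·-0.3000 - (-3)·0.1556 - (-1)·-1.1738) / (9) = -1.0897
Iteration 2:
  x = (4 - (2)·0.1556 - (4)·-1.1738 - (1)·-1.0897) / (10) = 0.9474
  y = (-1 - (-2)·0.9474 - (-4)·-1.1738 - (1)·-1.0897) / (9) = -0.3012
  z = (-12 - (-3)·0.9474 - (-3)·-0.3012 - (4)·-1.0897) / (14) = -0.4073
  w = (-10 - (3)·0.9474 - (-3)·-0.3012 - (-1)·-0.4073) / (9) = -1.5726

-0.3012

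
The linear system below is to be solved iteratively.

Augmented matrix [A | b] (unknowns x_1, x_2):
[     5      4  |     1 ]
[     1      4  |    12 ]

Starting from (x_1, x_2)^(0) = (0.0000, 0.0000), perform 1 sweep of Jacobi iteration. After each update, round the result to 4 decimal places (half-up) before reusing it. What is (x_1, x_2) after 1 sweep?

(0.2000, 3.0000)

Iteration 1:
  x_1 = (1 - (4)·0.0000) / (5) = 0.2000
  x_2 = (12 - (1)·0.0000) / (4) = 3.0000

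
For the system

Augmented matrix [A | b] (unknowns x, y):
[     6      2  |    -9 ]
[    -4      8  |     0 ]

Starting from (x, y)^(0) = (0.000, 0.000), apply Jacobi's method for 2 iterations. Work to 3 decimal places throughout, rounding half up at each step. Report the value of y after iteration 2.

Iteration 1:
  x = (-9 - (2)·0.000) / (6) = -1.500
  y = (0 - (-4)·0.000) / (8) = 0.000
Iteration 2:
  x = (-9 - (2)·0.000) / (6) = -1.500
  y = (0 - (-4)·-1.500) / (8) = -0.750

-0.750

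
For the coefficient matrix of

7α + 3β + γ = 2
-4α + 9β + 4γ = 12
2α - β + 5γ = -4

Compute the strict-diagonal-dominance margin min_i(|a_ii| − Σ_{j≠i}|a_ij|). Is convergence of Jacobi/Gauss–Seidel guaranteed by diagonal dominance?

row 1: |7| − (3+1) = 3
row 2: |9| − (4+4) = 1
row 3: |5| − (2+1) = 2
minimum over rows = 1 → strictly diagonally dominant (convergence guaranteed)

1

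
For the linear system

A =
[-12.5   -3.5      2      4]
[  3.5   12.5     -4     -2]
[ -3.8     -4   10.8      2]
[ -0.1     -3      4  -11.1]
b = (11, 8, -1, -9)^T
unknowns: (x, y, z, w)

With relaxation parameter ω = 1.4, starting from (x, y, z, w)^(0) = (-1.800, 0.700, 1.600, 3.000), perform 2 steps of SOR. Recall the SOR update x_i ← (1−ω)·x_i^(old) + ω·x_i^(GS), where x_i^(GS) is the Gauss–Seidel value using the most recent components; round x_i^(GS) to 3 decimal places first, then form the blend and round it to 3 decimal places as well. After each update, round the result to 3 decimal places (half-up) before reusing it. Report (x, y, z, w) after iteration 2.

Iteration 1:
  x: GS value = (11 - (-3.5)·0.700 - (2)·1.600 - (4)·3.000) / (-12.5) = 0.140;  x ← (1−ω)·-1.800 + ω·0.140 = 0.916
  y: GS value = (8 - (3.5)·0.916 - (-4)·1.600 - (-2)·3.000) / (12.5) = 1.376;  y ← (1−ω)·0.700 + ω·1.376 = 1.646
  z: GS value = (-1 - (-3.8)·0.916 - (-4)·1.646 - (2)·3.000) / (10.8) = 0.284;  z ← (1−ω)·1.600 + ω·0.284 = -0.242
  w: GS value = (-9 - (-0.1)·0.916 - (-3)·1.646 - (4)·-0.242) / (-11.1) = 0.270;  w ← (1−ω)·3.000 + ω·0.270 = -0.822
Iteration 2:
  x: GS value = (11 - (-3.5)·1.646 - (2)·-0.242 - (4)·-0.822) / (-12.5) = -1.643;  x ← (1−ω)·0.916 + ω·-1.643 = -2.667
  y: GS value = (8 - (3.5)·-2.667 - (-4)·-0.242 - (-2)·-0.822) / (12.5) = 1.178;  y ← (1−ω)·1.646 + ω·1.178 = 0.991
  z: GS value = (-1 - (-3.8)·-2.667 - (-4)·0.991 - (2)·-0.822) / (10.8) = -0.512;  z ← (1−ω)·-0.242 + ω·-0.512 = -0.620
  w: GS value = (-9 - (-0.1)·-2.667 - (-3)·0.991 - (4)·-0.620) / (-11.1) = 0.344;  w ← (1−ω)·-0.822 + ω·0.344 = 0.810

(-2.667, 0.991, -0.620, 0.810)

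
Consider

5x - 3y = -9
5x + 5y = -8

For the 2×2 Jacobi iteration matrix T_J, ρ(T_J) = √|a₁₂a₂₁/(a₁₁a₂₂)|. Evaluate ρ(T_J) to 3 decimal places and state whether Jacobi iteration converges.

0.775

a₁₂a₂₁/(a₁₁a₂₂) = (-3)·(5) / ((5)·(5)) = -0.600000
ρ = √|-0.600000| = √0.600000 = 0.775
ρ < 1, so Jacobi converges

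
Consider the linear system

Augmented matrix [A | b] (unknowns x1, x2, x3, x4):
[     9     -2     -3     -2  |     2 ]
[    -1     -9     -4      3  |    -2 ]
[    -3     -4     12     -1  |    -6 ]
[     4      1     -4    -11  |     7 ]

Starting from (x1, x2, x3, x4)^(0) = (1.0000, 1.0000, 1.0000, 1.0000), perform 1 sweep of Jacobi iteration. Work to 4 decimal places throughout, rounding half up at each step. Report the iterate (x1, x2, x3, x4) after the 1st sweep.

Iteration 1:
  x1 = (2 - (-2)·1.0000 - (-3)·1.0000 - (-2)·1.0000) / (9) = 1.0000
  x2 = (-2 - (-1)·1.0000 - (-4)·1.0000 - (3)·1.0000) / (-9) = 0.0000
  x3 = (-6 - (-3)·1.0000 - (-4)·1.0000 - (-1)·1.0000) / (12) = 0.1667
  x4 = (7 - (4)·1.0000 - (1)·1.0000 - (-4)·1.0000) / (-11) = -0.5455

(1.0000, 0.0000, 0.1667, -0.5455)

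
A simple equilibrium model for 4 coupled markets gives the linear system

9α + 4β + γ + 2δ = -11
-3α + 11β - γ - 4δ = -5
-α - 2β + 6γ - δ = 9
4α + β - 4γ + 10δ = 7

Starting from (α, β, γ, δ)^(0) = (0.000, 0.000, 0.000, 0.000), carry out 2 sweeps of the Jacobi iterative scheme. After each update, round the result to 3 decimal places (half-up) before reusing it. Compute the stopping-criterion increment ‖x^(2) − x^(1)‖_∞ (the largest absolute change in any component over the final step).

1.134

Iteration 1:
  α = (-11 - (4)·0.000 - (1)·0.000 - (2)·0.000) / (9) = -1.222
  β = (-5 - (-3)·0.000 - (-1)·0.000 - (-4)·0.000) / (11) = -0.455
  γ = (9 - (-1)·0.000 - (-2)·0.000 - (-1)·0.000) / (6) = 1.500
  δ = (7 - (4)·0.000 - (1)·0.000 - (-4)·0.000) / (10) = 0.700
Iteration 2:
  α = (-11 - (4)·-0.455 - (1)·1.500 - (2)·0.700) / (9) = -1.342
  β = (-5 - (-3)·-1.222 - (-1)·1.500 - (-4)·0.700) / (11) = -0.397
  γ = (9 - (-1)·-1.222 - (-2)·-0.455 - (-1)·0.700) / (6) = 1.261
  δ = (7 - (4)·-1.222 - (1)·-0.455 - (-4)·1.500) / (10) = 1.834
Change: (-0.120, 0.058, -0.239, 1.134) → max |·| = 1.134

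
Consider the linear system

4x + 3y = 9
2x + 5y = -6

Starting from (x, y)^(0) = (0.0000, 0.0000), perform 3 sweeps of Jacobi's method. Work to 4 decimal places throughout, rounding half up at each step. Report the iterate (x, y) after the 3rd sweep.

(3.8250, -2.4600)

Iteration 1:
  x = (9 - (3)·0.0000) / (4) = 2.2500
  y = (-6 - (2)·0.0000) / (5) = -1.2000
Iteration 2:
  x = (9 - (3)·-1.2000) / (4) = 3.1500
  y = (-6 - (2)·2.2500) / (5) = -2.1000
Iteration 3:
  x = (9 - (3)·-2.1000) / (4) = 3.8250
  y = (-6 - (2)·3.1500) / (5) = -2.4600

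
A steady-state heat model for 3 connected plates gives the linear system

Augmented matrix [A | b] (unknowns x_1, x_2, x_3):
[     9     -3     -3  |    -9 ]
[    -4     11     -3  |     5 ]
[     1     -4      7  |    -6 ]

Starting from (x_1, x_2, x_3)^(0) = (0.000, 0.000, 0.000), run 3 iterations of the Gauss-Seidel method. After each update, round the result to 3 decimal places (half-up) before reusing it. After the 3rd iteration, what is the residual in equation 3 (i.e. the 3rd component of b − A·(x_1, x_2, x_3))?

0.000

Iteration 1:
  x_1 = (-9 - (-3)·0.000 - (-3)·0.000) / (9) = -1.000
  x_2 = (5 - (-4)·-1.000 - (-3)·0.000) / (11) = 0.091
  x_3 = (-6 - (1)·-1.000 - (-4)·0.091) / (7) = -0.662
Iteration 2:
  x_1 = (-9 - (-3)·0.091 - (-3)·-0.662) / (9) = -1.190
  x_2 = (5 - (-4)·-1.190 - (-3)·-0.662) / (11) = -0.159
  x_3 = (-6 - (1)·-1.190 - (-4)·-0.159) / (7) = -0.778
Iteration 3:
  x_1 = (-9 - (-3)·-0.159 - (-3)·-0.778) / (9) = -1.312
  x_2 = (5 - (-4)·-1.312 - (-3)·-0.778) / (11) = -0.235
  x_3 = (-6 - (1)·-1.312 - (-4)·-0.235) / (7) = -0.804
Residual b − A·x = (-0.309, -0.075, 0.000)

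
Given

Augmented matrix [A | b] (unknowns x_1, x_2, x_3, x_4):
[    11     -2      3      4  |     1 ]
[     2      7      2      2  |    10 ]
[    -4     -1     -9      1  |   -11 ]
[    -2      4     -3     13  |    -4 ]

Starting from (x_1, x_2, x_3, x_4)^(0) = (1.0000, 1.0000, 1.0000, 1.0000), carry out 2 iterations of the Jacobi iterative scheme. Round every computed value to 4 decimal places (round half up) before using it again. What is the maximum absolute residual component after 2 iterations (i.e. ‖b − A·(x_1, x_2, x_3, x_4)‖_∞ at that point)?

Iteration 1:
  x_1 = (1 - (-2)·1.0000 - (3)·1.0000 - (4)·1.0000) / (11) = -0.3636
  x_2 = (10 - (2)·1.0000 - (2)·1.0000 - (2)·1.0000) / (7) = 0.5714
  x_3 = (-11 - (-4)·1.0000 - (-1)·1.0000 - (1)·1.0000) / (-9) = 0.7778
  x_4 = (-4 - (-2)·1.0000 - (4)·1.0000 - (-3)·1.0000) / (13) = -0.2308
Iteration 2:
  x_1 = (1 - (-2)·0.5714 - (3)·0.7778 - (4)·-0.2308) / (11) = 0.0666
  x_2 = (10 - (2)·-0.3636 - (2)·0.7778 - (2)·-0.2308) / (7) = 1.3762
  x_3 = (-11 - (-4)·-0.3636 - (-1)·0.5714 - (1)·-0.2308) / (-9) = 1.2947
  x_4 = (-4 - (-2)·-0.3636 - (4)·0.5714 - (-3)·0.7778) / (13) = -0.3600
Residual b − A·x = (0.5757, -1.6360, 2.6549, -0.8075); ∞-norm = 2.6549

2.6549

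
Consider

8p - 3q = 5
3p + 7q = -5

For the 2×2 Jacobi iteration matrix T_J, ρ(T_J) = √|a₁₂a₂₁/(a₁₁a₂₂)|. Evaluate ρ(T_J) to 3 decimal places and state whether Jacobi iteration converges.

0.401

a₁₂a₂₁/(a₁₁a₂₂) = (-3)·(3) / ((8)·(7)) = -0.160714
ρ = √|-0.160714| = √0.160714 = 0.401
ρ < 1, so Jacobi converges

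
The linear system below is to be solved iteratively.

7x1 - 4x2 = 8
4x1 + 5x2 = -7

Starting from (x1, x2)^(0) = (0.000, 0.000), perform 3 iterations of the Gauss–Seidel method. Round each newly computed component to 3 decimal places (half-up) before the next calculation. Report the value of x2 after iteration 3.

-1.740

Iteration 1:
  x1 = (8 - (-4)·0.000) / (7) = 1.143
  x2 = (-7 - (4)·1.143) / (5) = -2.314
Iteration 2:
  x1 = (8 - (-4)·-2.314) / (7) = -0.179
  x2 = (-7 - (4)·-0.179) / (5) = -1.257
Iteration 3:
  x1 = (8 - (-4)·-1.257) / (7) = 0.425
  x2 = (-7 - (4)·0.425) / (5) = -1.740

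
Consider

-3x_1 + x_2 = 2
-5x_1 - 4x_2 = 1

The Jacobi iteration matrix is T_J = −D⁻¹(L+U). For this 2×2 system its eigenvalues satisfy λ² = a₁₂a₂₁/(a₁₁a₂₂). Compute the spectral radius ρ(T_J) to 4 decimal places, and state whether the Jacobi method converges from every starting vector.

a₁₂a₂₁/(a₁₁a₂₂) = (1)·(-5) / ((-3)·(-4)) = -0.416667
ρ = √|-0.416667| = √0.416667 = 0.6455
ρ < 1, so Jacobi converges

0.6455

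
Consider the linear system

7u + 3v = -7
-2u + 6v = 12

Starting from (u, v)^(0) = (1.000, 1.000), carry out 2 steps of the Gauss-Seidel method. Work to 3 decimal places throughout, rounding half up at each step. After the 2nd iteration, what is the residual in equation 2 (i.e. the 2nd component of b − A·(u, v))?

0.000

Iteration 1:
  u = (-7 - (3)·1.000) / (7) = -1.429
  v = (12 - (-2)·-1.429) / (6) = 1.524
Iteration 2:
  u = (-7 - (3)·1.524) / (7) = -1.653
  v = (12 - (-2)·-1.653) / (6) = 1.449
Residual b − A·x = (0.224, 0.000)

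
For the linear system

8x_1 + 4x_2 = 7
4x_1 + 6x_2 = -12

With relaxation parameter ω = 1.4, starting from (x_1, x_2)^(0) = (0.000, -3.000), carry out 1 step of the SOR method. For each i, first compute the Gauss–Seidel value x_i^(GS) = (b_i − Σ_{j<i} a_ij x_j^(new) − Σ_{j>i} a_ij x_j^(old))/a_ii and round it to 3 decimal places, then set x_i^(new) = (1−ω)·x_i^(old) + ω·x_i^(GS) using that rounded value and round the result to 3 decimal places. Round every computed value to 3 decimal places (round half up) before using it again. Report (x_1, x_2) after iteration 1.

(3.325, -4.704)

Iteration 1:
  x_1: GS value = (7 - (4)·-3.000) / (8) = 2.375;  x_1 ← (1−ω)·0.000 + ω·2.375 = 3.325
  x_2: GS value = (-12 - (4)·3.325) / (6) = -4.217;  x_2 ← (1−ω)·-3.000 + ω·-4.217 = -4.704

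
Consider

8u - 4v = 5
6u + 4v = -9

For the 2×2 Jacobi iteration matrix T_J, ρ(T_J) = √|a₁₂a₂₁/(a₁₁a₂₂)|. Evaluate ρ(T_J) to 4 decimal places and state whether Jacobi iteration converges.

a₁₂a₂₁/(a₁₁a₂₂) = (-4)·(6) / ((8)·(4)) = -0.750000
ρ = √|-0.750000| = √0.750000 = 0.8660
ρ < 1, so Jacobi converges

0.8660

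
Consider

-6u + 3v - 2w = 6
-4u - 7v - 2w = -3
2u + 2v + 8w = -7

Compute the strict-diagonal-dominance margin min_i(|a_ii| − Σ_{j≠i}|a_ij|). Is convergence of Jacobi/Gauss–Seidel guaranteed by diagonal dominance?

row 1: |-6| − (3+2) = 1
row 2: |-7| − (4+2) = 1
row 3: |8| − (2+2) = 4
minimum over rows = 1 → strictly diagonally dominant (convergence guaranteed)

1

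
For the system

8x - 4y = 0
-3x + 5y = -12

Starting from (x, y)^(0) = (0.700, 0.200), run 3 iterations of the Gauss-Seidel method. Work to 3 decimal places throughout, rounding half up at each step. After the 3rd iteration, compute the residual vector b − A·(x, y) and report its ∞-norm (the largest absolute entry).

Iteration 1:
  x = (0 - (-4)·0.200) / (8) = 0.100
  y = (-12 - (-3)·0.100) / (5) = -2.340
Iteration 2:
  x = (0 - (-4)·-2.340) / (8) = -1.170
  y = (-12 - (-3)·-1.170) / (5) = -3.102
Iteration 3:
  x = (0 - (-4)·-3.102) / (8) = -1.551
  y = (-12 - (-3)·-1.551) / (5) = -3.331
Residual b − A·x = (-0.916, 0.002); ∞-norm = 0.916

0.916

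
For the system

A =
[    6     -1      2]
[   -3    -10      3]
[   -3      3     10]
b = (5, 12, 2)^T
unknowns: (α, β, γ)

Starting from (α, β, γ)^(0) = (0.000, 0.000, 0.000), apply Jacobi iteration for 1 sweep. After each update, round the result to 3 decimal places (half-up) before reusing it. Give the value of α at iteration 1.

Iteration 1:
  α = (5 - (-1)·0.000 - (2)·0.000) / (6) = 0.833
  β = (12 - (-3)·0.000 - (3)·0.000) / (-10) = -1.200
  γ = (2 - (-3)·0.000 - (3)·0.000) / (10) = 0.200

0.833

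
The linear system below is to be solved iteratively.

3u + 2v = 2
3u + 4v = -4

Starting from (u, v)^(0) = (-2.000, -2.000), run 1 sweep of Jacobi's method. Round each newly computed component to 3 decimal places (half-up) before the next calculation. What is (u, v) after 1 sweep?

(2.000, 0.500)

Iteration 1:
  u = (2 - (2)·-2.000) / (3) = 2.000
  v = (-4 - (3)·-2.000) / (4) = 0.500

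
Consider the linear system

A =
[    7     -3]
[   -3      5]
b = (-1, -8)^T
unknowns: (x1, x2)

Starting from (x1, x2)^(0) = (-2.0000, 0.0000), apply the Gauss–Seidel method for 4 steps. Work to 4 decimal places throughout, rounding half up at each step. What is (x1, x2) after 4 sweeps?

Iteration 1:
  x1 = (-1 - (-3)·0.0000) / (7) = -0.1429
  x2 = (-8 - (-3)·-0.1429) / (5) = -1.6857
Iteration 2:
  x1 = (-1 - (-3)·-1.6857) / (7) = -0.8653
  x2 = (-8 - (-3)·-0.8653) / (5) = -2.1192
Iteration 3:
  x1 = (-1 - (-3)·-2.1192) / (7) = -1.0511
  x2 = (-8 - (-3)·-1.0511) / (5) = -2.2307
Iteration 4:
  x1 = (-1 - (-3)·-2.2307) / (7) = -1.0989
  x2 = (-8 - (-3)·-1.0989) / (5) = -2.2593

(-1.0989, -2.2593)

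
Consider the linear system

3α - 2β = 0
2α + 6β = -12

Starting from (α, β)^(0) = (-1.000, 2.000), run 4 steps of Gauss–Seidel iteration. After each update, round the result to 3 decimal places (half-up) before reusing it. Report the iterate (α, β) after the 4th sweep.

(-1.117, -1.628)

Iteration 1:
  α = (0 - (-2)·2.000) / (3) = 1.333
  β = (-12 - (2)·1.333) / (6) = -2.444
Iteration 2:
  α = (0 - (-2)·-2.444) / (3) = -1.629
  β = (-12 - (2)·-1.629) / (6) = -1.457
Iteration 3:
  α = (0 - (-2)·-1.457) / (3) = -0.971
  β = (-12 - (2)·-0.971) / (6) = -1.676
Iteration 4:
  α = (0 - (-2)·-1.676) / (3) = -1.117
  β = (-12 - (2)·-1.117) / (6) = -1.628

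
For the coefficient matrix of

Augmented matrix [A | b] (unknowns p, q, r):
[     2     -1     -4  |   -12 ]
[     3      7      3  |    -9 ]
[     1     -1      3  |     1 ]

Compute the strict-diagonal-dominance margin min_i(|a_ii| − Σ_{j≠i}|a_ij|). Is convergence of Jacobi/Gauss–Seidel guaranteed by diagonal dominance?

row 1: |2| − (1+4) = -3
row 2: |7| − (3+3) = 1
row 3: |3| − (1+1) = 1
minimum over rows = -3 → not strictly diagonally dominant

-3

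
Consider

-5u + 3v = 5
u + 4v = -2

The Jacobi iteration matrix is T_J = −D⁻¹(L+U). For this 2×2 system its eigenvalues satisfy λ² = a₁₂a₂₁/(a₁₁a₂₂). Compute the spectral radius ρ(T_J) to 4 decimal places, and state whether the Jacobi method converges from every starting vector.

0.3873

a₁₂a₂₁/(a₁₁a₂₂) = (3)·(1) / ((-5)·(4)) = -0.150000
ρ = √|-0.150000| = √0.150000 = 0.3873
ρ < 1, so Jacobi converges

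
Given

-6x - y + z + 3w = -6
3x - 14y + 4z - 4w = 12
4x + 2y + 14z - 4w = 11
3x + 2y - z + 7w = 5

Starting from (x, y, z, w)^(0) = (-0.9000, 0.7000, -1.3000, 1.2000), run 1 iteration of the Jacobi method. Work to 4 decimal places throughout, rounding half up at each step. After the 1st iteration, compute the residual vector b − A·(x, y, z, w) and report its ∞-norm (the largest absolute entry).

18.7859

Iteration 1:
  x = (-6 - (-1)·0.7000 - (1)·-1.3000 - (3)·1.2000) / (-6) = 1.2667
  y = (12 - (3)·-0.9000 - (4)·-1.3000 - (-4)·1.2000) / (-14) = -1.7643
  z = (11 - (4)·-0.9000 - (2)·0.7000 - (-4)·1.2000) / (14) = 1.2857
  w = (5 - (3)·-0.9000 - (2)·0.7000 - (-1)·-1.3000) / (7) = 0.7143
Residual b − A·x = (-3.5927, -18.7859, -5.6808, 1.0141); ∞-norm = 18.7859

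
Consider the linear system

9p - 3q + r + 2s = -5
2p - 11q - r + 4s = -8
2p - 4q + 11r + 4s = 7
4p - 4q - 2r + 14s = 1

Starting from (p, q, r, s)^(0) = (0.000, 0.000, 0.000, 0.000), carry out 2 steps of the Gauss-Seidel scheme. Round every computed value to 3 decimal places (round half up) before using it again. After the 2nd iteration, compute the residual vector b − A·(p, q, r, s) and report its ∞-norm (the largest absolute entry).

Iteration 1:
  p = (-5 - (-3)·0.000 - (1)·0.000 - (2)·0.000) / (9) = -0.556
  q = (-8 - (2)·-0.556 - (-1)·0.000 - (4)·0.000) / (-11) = 0.626
  r = (7 - (2)·-0.556 - (-4)·0.626 - (4)·0.000) / (11) = 0.965
  s = (1 - (4)·-0.556 - (-4)·0.626 - (-2)·0.965) / (14) = 0.547
Iteration 2:
  p = (-5 - (-3)·0.626 - (1)·0.965 - (2)·0.547) / (9) = -0.576
  q = (-8 - (2)·-0.576 - (-1)·0.965 - (4)·0.547) / (-11) = 0.734
  r = (7 - (2)·-0.576 - (-4)·0.734 - (4)·0.547) / (11) = 0.809
  s = (1 - (4)·-0.576 - (-4)·0.734 - (-2)·0.809) / (14) = 0.561
Residual b − A·x = (0.455, -0.209, -0.055, 0.004); ∞-norm = 0.455

0.455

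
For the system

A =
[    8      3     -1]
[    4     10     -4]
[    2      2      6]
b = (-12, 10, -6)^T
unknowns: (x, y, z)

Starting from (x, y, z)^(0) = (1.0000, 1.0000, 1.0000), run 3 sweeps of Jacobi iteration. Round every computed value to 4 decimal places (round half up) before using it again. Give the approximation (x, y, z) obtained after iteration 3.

Iteration 1:
  x = (-12 - (3)·1.0000 - (-1)·1.0000) / (8) = -1.7500
  y = (10 - (4)·1.0000 - (-4)·1.0000) / (10) = 1.0000
  z = (-6 - (2)·1.0000 - (2)·1.0000) / (6) = -1.6667
Iteration 2:
  x = (-12 - (3)·1.0000 - (-1)·-1.6667) / (8) = -2.0833
  y = (10 - (4)·-1.7500 - (-4)·-1.6667) / (10) = 1.0333
  z = (-6 - (2)·-1.7500 - (2)·1.0000) / (6) = -0.7500
Iteration 3:
  x = (-12 - (3)·1.0333 - (-1)·-0.7500) / (8) = -1.9812
  y = (10 - (4)·-2.0833 - (-4)·-0.7500) / (10) = 1.5333
  z = (-6 - (2)·-2.0833 - (2)·1.0333) / (6) = -0.6500

(-1.9812, 1.5333, -0.6500)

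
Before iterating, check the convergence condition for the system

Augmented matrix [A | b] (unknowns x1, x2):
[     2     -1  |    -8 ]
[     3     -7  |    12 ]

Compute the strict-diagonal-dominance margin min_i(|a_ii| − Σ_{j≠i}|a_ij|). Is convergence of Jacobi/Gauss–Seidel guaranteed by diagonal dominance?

1

row 1: |2| − (1) = 1
row 2: |-7| − (3) = 4
minimum over rows = 1 → strictly diagonally dominant (convergence guaranteed)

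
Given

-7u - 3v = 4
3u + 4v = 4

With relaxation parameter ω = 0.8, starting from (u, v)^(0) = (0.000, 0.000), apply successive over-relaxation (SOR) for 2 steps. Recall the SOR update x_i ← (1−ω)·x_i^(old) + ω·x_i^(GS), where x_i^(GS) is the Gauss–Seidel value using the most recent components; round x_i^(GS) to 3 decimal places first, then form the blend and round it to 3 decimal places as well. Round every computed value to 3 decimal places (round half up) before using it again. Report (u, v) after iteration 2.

Iteration 1:
  u: GS value = (4 - (-3)·0.000) / (-7) = -0.571;  u ← (1−ω)·0.000 + ω·-0.571 = -0.457
  v: GS value = (4 - (3)·-0.457) / (4) = 1.343;  v ← (1−ω)·0.000 + ω·1.343 = 1.074
Iteration 2:
  u: GS value = (4 - (-3)·1.074) / (-7) = -1.032;  u ← (1−ω)·-0.457 + ω·-1.032 = -0.917
  v: GS value = (4 - (3)·-0.917) / (4) = 1.688;  v ← (1−ω)·1.074 + ω·1.688 = 1.565

(-0.917, 1.565)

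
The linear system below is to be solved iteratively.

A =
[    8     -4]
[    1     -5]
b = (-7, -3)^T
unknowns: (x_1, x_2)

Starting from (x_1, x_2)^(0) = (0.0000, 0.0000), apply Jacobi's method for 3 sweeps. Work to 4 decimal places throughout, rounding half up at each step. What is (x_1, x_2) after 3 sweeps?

Iteration 1:
  x_1 = (-7 - (-4)·0.0000) / (8) = -0.8750
  x_2 = (-3 - (1)·0.0000) / (-5) = 0.6000
Iteration 2:
  x_1 = (-7 - (-4)·0.6000) / (8) = -0.5750
  x_2 = (-3 - (1)·-0.8750) / (-5) = 0.4250
Iteration 3:
  x_1 = (-7 - (-4)·0.4250) / (8) = -0.6625
  x_2 = (-3 - (1)·-0.5750) / (-5) = 0.4850

(-0.6625, 0.4850)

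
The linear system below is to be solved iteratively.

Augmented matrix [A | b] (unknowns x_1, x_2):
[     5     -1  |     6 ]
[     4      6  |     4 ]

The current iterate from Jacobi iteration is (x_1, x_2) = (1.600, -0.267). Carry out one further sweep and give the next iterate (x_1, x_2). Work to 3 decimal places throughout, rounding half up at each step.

One sweep:
  x_1 = (6 - (-1)·-0.267) / (5) = 1.147
  x_2 = (4 - (4)·1.600) / (6) = -0.400

(1.147, -0.400)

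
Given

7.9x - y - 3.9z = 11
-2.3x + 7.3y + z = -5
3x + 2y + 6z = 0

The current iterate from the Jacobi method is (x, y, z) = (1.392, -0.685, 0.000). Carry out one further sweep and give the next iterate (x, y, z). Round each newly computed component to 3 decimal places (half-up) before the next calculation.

(1.306, -0.246, -0.468)

One sweep:
  x = (11 - (-1)·-0.685 - (-3.9)·0.000) / (7.9) = 1.306
  y = (-5 - (-2.3)·1.392 - (1)·0.000) / (7.3) = -0.246
  z = (0 - (3)·1.392 - (2)·-0.685) / (6) = -0.468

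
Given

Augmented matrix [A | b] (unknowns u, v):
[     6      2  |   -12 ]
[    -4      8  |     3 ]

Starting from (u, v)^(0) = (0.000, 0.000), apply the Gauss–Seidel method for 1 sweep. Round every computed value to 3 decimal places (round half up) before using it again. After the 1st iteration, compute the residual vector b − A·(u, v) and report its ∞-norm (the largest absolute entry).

1.250

Iteration 1:
  u = (-12 - (2)·0.000) / (6) = -2.000
  v = (3 - (-4)·-2.000) / (8) = -0.625
Residual b − A·x = (1.250, 0.000); ∞-norm = 1.250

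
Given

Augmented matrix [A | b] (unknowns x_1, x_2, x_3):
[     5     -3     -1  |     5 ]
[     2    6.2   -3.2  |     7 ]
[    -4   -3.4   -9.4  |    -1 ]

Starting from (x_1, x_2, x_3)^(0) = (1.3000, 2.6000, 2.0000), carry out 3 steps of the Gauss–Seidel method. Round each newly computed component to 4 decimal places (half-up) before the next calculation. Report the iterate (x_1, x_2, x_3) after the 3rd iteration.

(0.8251, 0.6360, -0.4748)

Iteration 1:
  x_1 = (5 - (-3)·2.6000 - (-1)·2.0000) / (5) = 2.9600
  x_2 = (7 - (2)·2.9600 - (-3.2)·2.0000) / (6.2) = 1.2065
  x_3 = (-1 - (-4)·2.9600 - (-3.4)·1.2065) / (-9.4) = -1.5896
Iteration 2:
  x_1 = (5 - (-3)·1.2065 - (-1)·-1.5896) / (5) = 1.4060
  x_2 = (7 - (2)·1.4060 - (-3.2)·-1.5896) / (6.2) = -0.1450
  x_3 = (-1 - (-4)·1.4060 - (-3.4)·-0.1450) / (-9.4) = -0.4395
Iteration 3:
  x_1 = (5 - (-3)·-0.1450 - (-1)·-0.4395) / (5) = 0.8251
  x_2 = (7 - (2)·0.8251 - (-3.2)·-0.4395) / (6.2) = 0.6360
  x_3 = (-1 - (-4)·0.8251 - (-3.4)·0.6360) / (-9.4) = -0.4748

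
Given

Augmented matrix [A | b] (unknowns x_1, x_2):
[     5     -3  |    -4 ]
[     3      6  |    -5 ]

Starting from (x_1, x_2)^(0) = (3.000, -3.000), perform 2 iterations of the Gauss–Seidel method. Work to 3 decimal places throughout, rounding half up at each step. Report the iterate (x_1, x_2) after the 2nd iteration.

(-0.520, -0.573)

Iteration 1:
  x_1 = (-4 - (-3)·-3.000) / (5) = -2.600
  x_2 = (-5 - (3)·-2.600) / (6) = 0.467
Iteration 2:
  x_1 = (-4 - (-3)·0.467) / (5) = -0.520
  x_2 = (-5 - (3)·-0.520) / (6) = -0.573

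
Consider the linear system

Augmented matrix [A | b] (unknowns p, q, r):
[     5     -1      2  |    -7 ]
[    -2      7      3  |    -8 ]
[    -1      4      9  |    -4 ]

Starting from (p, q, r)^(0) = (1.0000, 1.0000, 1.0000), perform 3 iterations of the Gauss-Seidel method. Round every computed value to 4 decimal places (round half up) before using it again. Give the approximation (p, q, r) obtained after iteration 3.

Iteration 1:
  p = (-7 - (-1)·1.0000 - (2)·1.0000) / (5) = -1.6000
  q = (-8 - (-2)·-1.6000 - (3)·1.0000) / (7) = -2.0286
  r = (-4 - (-1)·-1.6000 - (4)·-2.0286) / (9) = 0.2794
Iteration 2:
  p = (-7 - (-1)·-2.0286 - (2)·0.2794) / (5) = -1.9175
  q = (-8 - (-2)·-1.9175 - (3)·0.2794) / (7) = -1.8105
  r = (-4 - (-1)·-1.9175 - (4)·-1.8105) / (9) = 0.1472
Iteration 3:
  p = (-7 - (-1)·-1.8105 - (2)·0.1472) / (5) = -1.8210
  q = (-8 - (-2)·-1.8210 - (3)·0.1472) / (7) = -1.7262
  r = (-4 - (-1)·-1.8210 - (4)·-1.7262) / (9) = 0.1204

(-1.8210, -1.7262, 0.1204)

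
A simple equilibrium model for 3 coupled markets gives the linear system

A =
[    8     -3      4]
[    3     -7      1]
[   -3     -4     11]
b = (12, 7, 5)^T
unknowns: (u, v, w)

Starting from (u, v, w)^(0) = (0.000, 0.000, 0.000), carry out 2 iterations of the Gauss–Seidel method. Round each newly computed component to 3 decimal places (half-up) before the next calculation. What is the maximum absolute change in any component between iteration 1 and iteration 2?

0.501

Iteration 1:
  u = (12 - (-3)·0.000 - (4)·0.000) / (8) = 1.500
  v = (7 - (3)·1.500 - (1)·0.000) / (-7) = -0.357
  w = (5 - (-3)·1.500 - (-4)·-0.357) / (11) = 0.734
Iteration 2:
  u = (12 - (-3)·-0.357 - (4)·0.734) / (8) = 0.999
  v = (7 - (3)·0.999 - (1)·0.734) / (-7) = -0.467
  w = (5 - (-3)·0.999 - (-4)·-0.467) / (11) = 0.557
Change: (-0.501, -0.110, -0.177) → max |·| = 0.501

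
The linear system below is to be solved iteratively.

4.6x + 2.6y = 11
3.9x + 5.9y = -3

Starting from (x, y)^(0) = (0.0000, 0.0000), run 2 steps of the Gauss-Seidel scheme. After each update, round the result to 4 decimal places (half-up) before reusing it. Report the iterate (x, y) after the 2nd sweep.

(3.5722, -2.8698)

Iteration 1:
  x = (11 - (2.6)·0.0000) / (4.6) = 2.3913
  y = (-3 - (3.9)·2.3913) / (5.9) = -2.0892
Iteration 2:
  x = (11 - (2.6)·-2.0892) / (4.6) = 3.5722
  y = (-3 - (3.9)·3.5722) / (5.9) = -2.8698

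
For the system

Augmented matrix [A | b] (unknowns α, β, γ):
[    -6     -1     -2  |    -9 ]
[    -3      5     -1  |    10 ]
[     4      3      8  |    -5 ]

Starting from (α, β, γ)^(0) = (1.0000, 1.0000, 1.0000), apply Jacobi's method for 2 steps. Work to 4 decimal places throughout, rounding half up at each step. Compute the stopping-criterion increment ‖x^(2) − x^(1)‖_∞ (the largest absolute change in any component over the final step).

0.6750

Iteration 1:
  α = (-9 - (-1)·1.0000 - (-2)·1.0000) / (-6) = 1.0000
  β = (10 - (-3)·1.0000 - (-1)·1.0000) / (5) = 2.8000
  γ = (-5 - (4)·1.0000 - (3)·1.0000) / (8) = -1.5000
Iteration 2:
  α = (-9 - (-1)·2.8000 - (-2)·-1.5000) / (-6) = 1.5333
  β = (10 - (-3)·1.0000 - (-1)·-1.5000) / (5) = 2.3000
  γ = (-5 - (4)·1.0000 - (3)·2.8000) / (8) = -2.1750
Change: (0.5333, -0.5000, -0.6750) → max |·| = 0.6750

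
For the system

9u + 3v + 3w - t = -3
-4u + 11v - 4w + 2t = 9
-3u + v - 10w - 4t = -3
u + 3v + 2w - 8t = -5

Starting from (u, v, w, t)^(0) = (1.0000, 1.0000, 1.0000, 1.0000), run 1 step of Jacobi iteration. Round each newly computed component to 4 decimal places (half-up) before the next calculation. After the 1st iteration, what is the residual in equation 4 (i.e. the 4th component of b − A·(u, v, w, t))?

3.3981

Iteration 1:
  u = (-3 - (3)·1.0000 - (3)·1.0000 - (-1)·1.0000) / (9) = -0.8889
  v = (9 - (-4)·1.0000 - (-4)·1.0000 - (2)·1.0000) / (11) = 1.3636
  w = (-3 - (-3)·1.0000 - (1)·1.0000 - (-4)·1.0000) / (-10) = -0.3000
  t = (-5 - (1)·1.0000 - (3)·1.0000 - (2)·1.0000) / (-8) = 1.3750
Residual b − A·x = (3.1843, -13.5052, -4.5303, 3.3981)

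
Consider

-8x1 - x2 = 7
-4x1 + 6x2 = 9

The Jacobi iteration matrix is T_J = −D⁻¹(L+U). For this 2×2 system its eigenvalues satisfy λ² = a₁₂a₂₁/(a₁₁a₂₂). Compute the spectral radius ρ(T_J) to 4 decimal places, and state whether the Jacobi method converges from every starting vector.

0.2887

a₁₂a₂₁/(a₁₁a₂₂) = (-1)·(-4) / ((-8)·(6)) = -0.083333
ρ = √|-0.083333| = √0.083333 = 0.2887
ρ < 1, so Jacobi converges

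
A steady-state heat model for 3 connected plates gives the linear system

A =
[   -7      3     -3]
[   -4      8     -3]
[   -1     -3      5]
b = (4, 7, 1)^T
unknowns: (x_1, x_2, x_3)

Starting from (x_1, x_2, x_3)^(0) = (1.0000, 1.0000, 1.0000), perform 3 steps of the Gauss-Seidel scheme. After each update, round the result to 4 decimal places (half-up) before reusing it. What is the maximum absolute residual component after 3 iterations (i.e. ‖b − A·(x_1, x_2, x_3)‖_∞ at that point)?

0.0401

Iteration 1:
  x_1 = (4 - (3)·1.0000 - (-3)·1.0000) / (-7) = -0.5714
  x_2 = (7 - (-4)·-0.5714 - (-3)·1.0000) / (8) = 0.9643
  x_3 = (1 - (-1)·-0.5714 - (-3)·0.9643) / (5) = 0.6643
Iteration 2:
  x_1 = (4 - (3)·0.9643 - (-3)·0.6643) / (-7) = -0.4429
  x_2 = (7 - (-4)·-0.4429 - (-3)·0.6643) / (8) = 0.9027
  x_3 = (1 - (-1)·-0.4429 - (-3)·0.9027) / (5) = 0.6530
Iteration 3:
  x_1 = (4 - (3)·0.9027 - (-3)·0.6530) / (-7) = -0.4644
  x_2 = (7 - (-4)·-0.4644 - (-3)·0.6530) / (8) = 0.8877
  x_3 = (1 - (-1)·-0.4644 - (-3)·0.8877) / (5) = 0.6397
Residual b − A·x = (0.0052, -0.0401, 0.0002); ∞-norm = 0.0401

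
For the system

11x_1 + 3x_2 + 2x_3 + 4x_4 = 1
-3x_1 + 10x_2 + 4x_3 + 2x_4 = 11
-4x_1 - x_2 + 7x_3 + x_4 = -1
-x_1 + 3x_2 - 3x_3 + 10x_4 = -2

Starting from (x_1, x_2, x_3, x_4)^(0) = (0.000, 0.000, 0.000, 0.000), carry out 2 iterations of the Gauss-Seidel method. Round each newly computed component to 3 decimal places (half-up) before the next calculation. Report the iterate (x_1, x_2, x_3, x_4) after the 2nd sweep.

(-0.044, 1.160, 0.070, -0.531)

Iteration 1:
  x_1 = (1 - (3)·0.000 - (2)·0.000 - (4)·0.000) / (11) = 0.091
  x_2 = (11 - (-3)·0.091 - (4)·0.000 - (2)·0.000) / (10) = 1.127
  x_3 = (-1 - (-4)·0.091 - (-1)·1.127 - (1)·0.000) / (7) = 0.070
  x_4 = (-2 - (-1)·0.091 - (3)·1.127 - (-3)·0.070) / (10) = -0.508
Iteration 2:
  x_1 = (1 - (3)·1.127 - (2)·0.070 - (4)·-0.508) / (11) = -0.044
  x_2 = (11 - (-3)·-0.044 - (4)·0.070 - (2)·-0.508) / (10) = 1.160
  x_3 = (-1 - (-4)·-0.044 - (-1)·1.160 - (1)·-0.508) / (7) = 0.070
  x_4 = (-2 - (-1)·-0.044 - (3)·1.160 - (-3)·0.070) / (10) = -0.531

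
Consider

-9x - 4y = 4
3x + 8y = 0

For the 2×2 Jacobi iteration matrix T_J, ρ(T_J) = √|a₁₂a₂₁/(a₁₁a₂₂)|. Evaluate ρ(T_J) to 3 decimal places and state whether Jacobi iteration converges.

a₁₂a₂₁/(a₁₁a₂₂) = (-4)·(3) / ((-9)·(8)) = 0.166667
ρ = √|0.166667| = √0.166667 = 0.408
ρ < 1, so Jacobi converges

0.408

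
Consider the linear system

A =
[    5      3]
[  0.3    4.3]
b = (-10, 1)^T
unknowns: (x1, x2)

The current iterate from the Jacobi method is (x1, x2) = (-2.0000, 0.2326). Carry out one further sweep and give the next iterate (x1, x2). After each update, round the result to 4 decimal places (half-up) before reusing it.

(-2.1396, 0.3721)

One sweep:
  x1 = (-10 - (3)·0.2326) / (5) = -2.1396
  x2 = (1 - (0.3)·-2.0000) / (4.3) = 0.3721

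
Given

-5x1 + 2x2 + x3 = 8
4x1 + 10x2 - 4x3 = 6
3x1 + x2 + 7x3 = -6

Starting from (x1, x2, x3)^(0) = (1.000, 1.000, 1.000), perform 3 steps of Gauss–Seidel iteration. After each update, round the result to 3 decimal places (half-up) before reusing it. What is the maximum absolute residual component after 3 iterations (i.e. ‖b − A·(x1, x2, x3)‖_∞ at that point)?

0.354

Iteration 1:
  x1 = (8 - (2)·1.000 - (1)·1.000) / (-5) = -1.000
  x2 = (6 - (4)·-1.000 - (-4)·1.000) / (10) = 1.400
  x3 = (-6 - (3)·-1.000 - (1)·1.400) / (7) = -0.629
Iteration 2:
  x1 = (8 - (2)·1.400 - (1)·-0.629) / (-5) = -1.166
  x2 = (6 - (4)·-1.166 - (-4)·-0.629) / (10) = 0.815
  x3 = (-6 - (3)·-1.166 - (1)·0.815) / (7) = -0.474
Iteration 3:
  x1 = (8 - (2)·0.815 - (1)·-0.474) / (-5) = -1.369
  x2 = (6 - (4)·-1.369 - (-4)·-0.474) / (10) = 0.958
  x3 = (-6 - (3)·-1.369 - (1)·0.958) / (7) = -0.407
Residual b − A·x = (-0.354, 0.268, -0.002); ∞-norm = 0.354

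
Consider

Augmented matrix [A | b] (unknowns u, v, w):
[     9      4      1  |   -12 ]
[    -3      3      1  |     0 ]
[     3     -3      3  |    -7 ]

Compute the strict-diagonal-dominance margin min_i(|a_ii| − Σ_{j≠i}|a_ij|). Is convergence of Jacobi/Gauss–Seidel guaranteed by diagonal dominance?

row 1: |9| − (4+1) = 4
row 2: |3| − (3+1) = -1
row 3: |3| − (3+3) = -3
minimum over rows = -3 → not strictly diagonally dominant

-3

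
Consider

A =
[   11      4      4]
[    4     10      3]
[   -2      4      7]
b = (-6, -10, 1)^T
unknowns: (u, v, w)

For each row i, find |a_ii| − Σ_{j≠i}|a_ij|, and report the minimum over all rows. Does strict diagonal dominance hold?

row 1: |11| − (4+4) = 3
row 2: |10| − (4+3) = 3
row 3: |7| − (2+4) = 1
minimum over rows = 1 → strictly diagonally dominant (convergence guaranteed)

1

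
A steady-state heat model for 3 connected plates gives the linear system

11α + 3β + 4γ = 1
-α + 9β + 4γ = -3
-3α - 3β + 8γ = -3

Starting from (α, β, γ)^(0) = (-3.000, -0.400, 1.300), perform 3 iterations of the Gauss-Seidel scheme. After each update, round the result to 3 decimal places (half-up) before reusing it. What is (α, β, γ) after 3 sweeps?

Iteration 1:
  α = (1 - (3)·-0.400 - (4)·1.300) / (11) = -0.273
  β = (-3 - (-1)·-0.273 - (4)·1.300) / (9) = -0.941
  γ = (-3 - (-3)·-0.273 - (-3)·-0.941) / (8) = -0.830
Iteration 2:
  α = (1 - (3)·-0.941 - (4)·-0.830) / (11) = 0.649
  β = (-3 - (-1)·0.649 - (4)·-0.830) / (9) = 0.108
  γ = (-3 - (-3)·0.649 - (-3)·0.108) / (8) = -0.091
Iteration 3:
  α = (1 - (3)·0.108 - (4)·-0.091) / (11) = 0.095
  β = (-3 - (-1)·0.095 - (4)·-0.091) / (9) = -0.282
  γ = (-3 - (-3)·0.095 - (-3)·-0.282) / (8) = -0.445

(0.095, -0.282, -0.445)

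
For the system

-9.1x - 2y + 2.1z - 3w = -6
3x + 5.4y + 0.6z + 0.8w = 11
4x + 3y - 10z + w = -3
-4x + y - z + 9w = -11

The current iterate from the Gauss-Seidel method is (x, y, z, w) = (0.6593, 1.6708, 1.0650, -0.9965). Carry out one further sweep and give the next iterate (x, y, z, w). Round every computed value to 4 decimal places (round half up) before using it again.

One sweep:
  x = (-6 - (-2)·1.6708 - (2.1)·1.0650 - (-3)·-0.9965) / (-9.1) = 0.8664
  y = (11 - (3)·0.8664 - (0.6)·1.0650 - (0.8)·-0.9965) / (5.4) = 1.5850
  z = (-3 - (4)·0.8664 - (3)·1.5850 - (1)·-0.9965) / (-10) = 1.0224
  w = (-11 - (-4)·0.8664 - (1)·1.5850 - (-1)·1.0224) / (9) = -0.8997

(0.8664, 1.5850, 1.0224, -0.8997)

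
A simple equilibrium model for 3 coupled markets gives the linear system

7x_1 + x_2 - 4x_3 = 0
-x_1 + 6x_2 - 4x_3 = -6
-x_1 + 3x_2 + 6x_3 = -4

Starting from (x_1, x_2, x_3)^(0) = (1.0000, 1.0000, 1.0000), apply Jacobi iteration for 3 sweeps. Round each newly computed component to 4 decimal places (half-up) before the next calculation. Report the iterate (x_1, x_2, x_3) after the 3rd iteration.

(-0.0646, -1.4325, 0.0397)

Iteration 1:
  x_1 = (0 - (1)·1.0000 - (-4)·1.0000) / (7) = 0.4286
  x_2 = (-6 - (-1)·1.0000 - (-4)·1.0000) / (6) = -0.1667
  x_3 = (-4 - (-1)·1.0000 - (3)·1.0000) / (6) = -1.0000
Iteration 2:
  x_1 = (0 - (1)·-0.1667 - (-4)·-1.0000) / (7) = -0.5476
  x_2 = (-6 - (-1)·0.4286 - (-4)·-1.0000) / (6) = -1.5952
  x_3 = (-4 - (-1)·0.4286 - (3)·-0.1667) / (6) = -0.5119
Iteration 3:
  x_1 = (0 - (1)·-1.5952 - (-4)·-0.5119) / (7) = -0.0646
  x_2 = (-6 - (-1)·-0.5476 - (-4)·-0.5119) / (6) = -1.4325
  x_3 = (-4 - (-1)·-0.5476 - (3)·-1.5952) / (6) = 0.0397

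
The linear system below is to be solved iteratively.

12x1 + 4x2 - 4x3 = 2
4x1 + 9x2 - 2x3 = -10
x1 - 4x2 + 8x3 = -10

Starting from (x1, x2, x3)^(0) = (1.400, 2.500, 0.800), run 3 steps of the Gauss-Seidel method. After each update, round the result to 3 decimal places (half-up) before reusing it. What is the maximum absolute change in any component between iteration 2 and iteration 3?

Iteration 1:
  x1 = (2 - (4)·2.500 - (-4)·0.800) / (12) = -0.400
  x2 = (-10 - (4)·-0.400 - (-2)·0.800) / (9) = -0.756
  x3 = (-10 - (1)·-0.400 - (-4)·-0.756) / (8) = -1.578
Iteration 2:
  x1 = (2 - (4)·-0.756 - (-4)·-1.578) / (12) = -0.107
  x2 = (-10 - (4)·-0.107 - (-2)·-1.578) / (9) = -1.414
  x3 = (-10 - (1)·-0.107 - (-4)·-1.414) / (8) = -1.944
Iteration 3:
  x1 = (2 - (4)·-1.414 - (-4)·-1.944) / (12) = -0.010
  x2 = (-10 - (4)·-0.010 - (-2)·-1.944) / (9) = -1.539
  x3 = (-10 - (1)·-0.010 - (-4)·-1.539) / (8) = -2.018
Change: (0.097, -0.125, -0.074) → max |·| = 0.125

0.125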